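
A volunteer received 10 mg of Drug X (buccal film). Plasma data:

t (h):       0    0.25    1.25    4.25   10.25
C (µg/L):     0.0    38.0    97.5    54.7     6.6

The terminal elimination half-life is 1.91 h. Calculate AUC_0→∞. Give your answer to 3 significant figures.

Trapezoidal AUC_0→10.25:
  [0→0.25]: (0.0+38.0)/2 × 0.25 = 4.75
  [0.25→1.25]: (38.0+97.5)/2 × 1 = 67.75
  [1.25→4.25]: (97.5+54.7)/2 × 3 = 228.3
  [4.25→10.25]: (54.7+6.6)/2 × 6 = 183.9
  Sum = 484.7 µg/L·h
k_e = ln2 / t½ = 0.693147 / 1.91 = 0.3629 h^-1
Extrapolated tail: C_last / k_e = 6.6 / 0.3629 = 18.187
AUC_0→∞ = 484.7 + 18.187 = 502.887 µg/L·h

AUC = 503 µg/L·h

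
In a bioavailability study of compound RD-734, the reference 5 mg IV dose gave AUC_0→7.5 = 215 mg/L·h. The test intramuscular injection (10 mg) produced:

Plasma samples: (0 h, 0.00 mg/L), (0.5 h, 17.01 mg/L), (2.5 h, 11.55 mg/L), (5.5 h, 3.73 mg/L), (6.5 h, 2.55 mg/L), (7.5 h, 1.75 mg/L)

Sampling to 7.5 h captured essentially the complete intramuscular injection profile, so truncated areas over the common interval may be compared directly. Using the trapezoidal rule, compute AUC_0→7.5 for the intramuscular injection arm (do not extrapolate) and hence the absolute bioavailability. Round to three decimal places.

F = 0.142

Trapezoidal AUC_0→7.5 (intramuscular injection):
  [0→0.5]: (0.00+17.01)/2 × 0.5 = 4.2525
  [0.5→2.5]: (17.01+11.55)/2 × 2 = 28.56
  [2.5→5.5]: (11.55+3.73)/2 × 3 = 22.92
  [5.5→6.5]: (3.73+2.55)/2 × 1 = 3.14
  [6.5→7.5]: (2.55+1.75)/2 × 1 = 2.15
  Sum = 61.0225 mg/L·h
F = (AUC_ev/D_ev)/(AUC_iv/D_iv) = (61.0225/10)/(215/5) = 6.10225/43 = 0.1419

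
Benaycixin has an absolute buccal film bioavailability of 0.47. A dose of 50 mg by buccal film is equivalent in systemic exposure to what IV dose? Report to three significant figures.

D_iv = 23.5 mg

Systemic exposure from an extravascular dose = F × D_ev, so the equivalent IV dose is F × D_ev.
D_iv = F × D_ev = 0.47 × 50 = 23.5 mg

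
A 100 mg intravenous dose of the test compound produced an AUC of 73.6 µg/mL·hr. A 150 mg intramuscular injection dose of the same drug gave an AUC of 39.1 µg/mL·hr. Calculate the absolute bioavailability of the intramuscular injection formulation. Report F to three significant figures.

F = (AUC_ev / D_ev) / (AUC_iv / D_iv)
  = (39.1/150) / (73.6/100)
  = 0.260667 / 0.736 = 0.3542

F = 0.354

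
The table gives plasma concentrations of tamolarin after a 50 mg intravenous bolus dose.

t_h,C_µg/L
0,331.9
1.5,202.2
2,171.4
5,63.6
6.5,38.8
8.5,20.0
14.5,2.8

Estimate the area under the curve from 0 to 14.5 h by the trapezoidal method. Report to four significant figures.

Trapezoidal AUC_0→14.5:
  [0→1.5]: (331.9+202.2)/2 × 1.5 = 400.575
  [1.5→2]: (202.2+171.4)/2 × 0.5 = 93.4
  [2→5]: (171.4+63.6)/2 × 3 = 352.5
  [5→6.5]: (63.6+38.8)/2 × 1.5 = 76.8
  [6.5→8.5]: (38.8+20.0)/2 × 2 = 58.8
  [8.5→14.5]: (20.0+2.8)/2 × 6 = 68.4
  Sum = 1050.475 µg/L·h

AUC = 1050 µg/L·h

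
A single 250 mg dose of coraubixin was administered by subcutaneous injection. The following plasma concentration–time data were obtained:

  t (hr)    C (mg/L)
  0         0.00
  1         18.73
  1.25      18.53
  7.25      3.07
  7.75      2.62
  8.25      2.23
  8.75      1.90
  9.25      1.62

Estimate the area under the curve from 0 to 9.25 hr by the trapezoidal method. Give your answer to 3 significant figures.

AUC = 83.4 mg/L·hr

Trapezoidal AUC_0→9.25:
  [0→1]: (0.00+18.73)/2 × 1 = 9.365
  [1→1.25]: (18.73+18.53)/2 × 0.25 = 4.6575
  [1.25→7.25]: (18.53+3.07)/2 × 6 = 64.8
  [7.25→7.75]: (3.07+2.62)/2 × 0.5 = 1.4225
  [7.75→8.25]: (2.62+2.23)/2 × 0.5 = 1.2125
  [8.25→8.75]: (2.23+1.90)/2 × 0.5 = 1.0325
  [8.75→9.25]: (1.90+1.62)/2 × 0.5 = 0.88
  Sum = 83.37 mg/L·hr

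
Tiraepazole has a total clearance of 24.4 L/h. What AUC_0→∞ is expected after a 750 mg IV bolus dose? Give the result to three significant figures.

AUC_0→∞ = Dose_iv / CL
        = 750 / 24.4 = 30.7377 mg/L·h

AUC = 30.7 mg/L·h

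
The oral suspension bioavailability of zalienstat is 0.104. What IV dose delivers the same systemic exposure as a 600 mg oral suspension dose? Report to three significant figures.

Systemic exposure from an extravascular dose = F × D_ev, so the equivalent IV dose is F × D_ev.
D_iv = F × D_ev = 0.104 × 600 = 62.4 mg

D_iv = 62.4 mg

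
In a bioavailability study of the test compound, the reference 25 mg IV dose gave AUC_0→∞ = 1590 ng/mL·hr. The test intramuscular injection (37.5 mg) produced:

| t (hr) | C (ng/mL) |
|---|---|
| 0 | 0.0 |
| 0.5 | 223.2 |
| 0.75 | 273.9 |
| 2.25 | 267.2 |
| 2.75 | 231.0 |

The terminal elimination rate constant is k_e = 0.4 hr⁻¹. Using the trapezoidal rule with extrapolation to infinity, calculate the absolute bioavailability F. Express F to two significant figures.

F = 0.51

Trapezoidal AUC_0→2.75 (intramuscular injection):
  [0→0.5]: (0.0+223.2)/2 × 0.5 = 55.8
  [0.5→0.75]: (223.2+273.9)/2 × 0.25 = 62.1375
  [0.75→2.25]: (273.9+267.2)/2 × 1.5 = 405.825
  [2.25→2.75]: (267.2+231.0)/2 × 0.5 = 124.55
  Sum = 648.3125 ng/mL·hr
Tail: C_last/k_e = 231.0/0.4 = 577.500
AUC_0→∞ (intramuscular injection) = 648.3125 + 577.500 = 1225.8125 ng/mL·hr
F = (AUC_ev/D_ev)/(AUC_iv/D_iv) = (1225.8125/37.5)/(1590/25) = 32.6883/63.6 = 0.5140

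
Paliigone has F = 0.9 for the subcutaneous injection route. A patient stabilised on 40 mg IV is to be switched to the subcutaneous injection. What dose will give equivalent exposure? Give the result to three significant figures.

For equal systemic exposure: F × D_ev = D_iv
D_ev = D_iv / F = 40 / 0.9 = 44.4444 mg

D_subcutaneous = 44.4 mg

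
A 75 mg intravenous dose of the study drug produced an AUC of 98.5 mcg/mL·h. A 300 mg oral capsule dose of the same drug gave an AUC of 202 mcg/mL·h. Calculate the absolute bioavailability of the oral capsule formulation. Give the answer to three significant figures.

F = 0.513

F = (AUC_ev / D_ev) / (AUC_iv / D_iv)
  = (202/300) / (98.5/75)
  = 0.673333 / 1.31333 = 0.5127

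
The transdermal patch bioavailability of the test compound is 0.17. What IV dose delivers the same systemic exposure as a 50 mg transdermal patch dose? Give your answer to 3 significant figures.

D_iv = 8.50 mg

Systemic exposure from an extravascular dose = F × D_ev, so the equivalent IV dose is F × D_ev.
D_iv = F × D_ev = 0.17 × 50 = 8.5 mg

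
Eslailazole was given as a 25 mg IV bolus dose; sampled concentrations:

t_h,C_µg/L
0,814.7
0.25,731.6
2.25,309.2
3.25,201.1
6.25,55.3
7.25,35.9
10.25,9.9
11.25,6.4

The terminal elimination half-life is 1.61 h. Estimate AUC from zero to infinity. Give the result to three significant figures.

Trapezoidal AUC_0→11.25:
  [0→0.25]: (814.7+731.6)/2 × 0.25 = 193.2875
  [0.25→2.25]: (731.6+309.2)/2 × 2 = 1040.8
  [2.25→3.25]: (309.2+201.1)/2 × 1 = 255.15
  [3.25→6.25]: (201.1+55.3)/2 × 3 = 384.6
  [6.25→7.25]: (55.3+35.9)/2 × 1 = 45.6
  [7.25→10.25]: (35.9+9.9)/2 × 3 = 68.7
  [10.25→11.25]: (9.9+6.4)/2 × 1 = 8.15
  Sum = 1996.2875 µg/L·h
k_e = ln2 / t½ = 0.693147 / 1.61 = 0.4305 h^-1
Extrapolated tail: C_last / k_e = 6.4 / 0.4305 = 14.866
AUC_0→∞ = 1996.2875 + 14.866 = 2011.1535 µg/L·h

AUC = 2010 µg/L·h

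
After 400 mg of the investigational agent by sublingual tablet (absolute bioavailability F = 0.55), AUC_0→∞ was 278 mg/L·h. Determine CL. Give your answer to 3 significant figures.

CL = F × Dose / AUC_0→∞
   = 0.55 × 400 / 278 = 0.791367 L/h

CL = 0.791 L/h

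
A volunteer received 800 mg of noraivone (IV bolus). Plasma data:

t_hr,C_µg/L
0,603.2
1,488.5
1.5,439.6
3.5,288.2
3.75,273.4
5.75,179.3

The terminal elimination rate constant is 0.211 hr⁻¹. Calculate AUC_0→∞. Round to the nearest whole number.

Trapezoidal AUC_0→5.75:
  [0→1]: (603.2+488.5)/2 × 1 = 545.85
  [1→1.5]: (488.5+439.6)/2 × 0.5 = 232.025
  [1.5→3.5]: (439.6+288.2)/2 × 2 = 727.8
  [3.5→3.75]: (288.2+273.4)/2 × 0.25 = 70.2
  [3.75→5.75]: (273.4+179.3)/2 × 2 = 452.7
  Sum = 2028.575 µg/L·hr
Extrapolated tail: C_last / k_e = 179.3 / 0.211 = 849.763
AUC_0→∞ = 2028.575 + 849.763 = 2878.338 µg/L·hr

AUC = 2878 µg/L·hr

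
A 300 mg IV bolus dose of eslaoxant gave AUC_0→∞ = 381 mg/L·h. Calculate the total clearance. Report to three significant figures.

CL = Dose_iv / AUC_0→∞
   = 300 / 381 = 0.787402 L/h

CL = 0.787 L/h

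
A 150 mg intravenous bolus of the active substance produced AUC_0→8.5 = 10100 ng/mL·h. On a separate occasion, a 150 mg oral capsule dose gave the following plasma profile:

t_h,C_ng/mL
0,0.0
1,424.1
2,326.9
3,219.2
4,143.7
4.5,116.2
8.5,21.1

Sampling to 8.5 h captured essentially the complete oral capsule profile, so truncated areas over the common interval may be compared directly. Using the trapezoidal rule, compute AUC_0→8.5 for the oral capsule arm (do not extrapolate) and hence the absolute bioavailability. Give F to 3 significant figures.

F = 0.137

Trapezoidal AUC_0→8.5 (oral capsule):
  [0→1]: (0.0+424.1)/2 × 1 = 212.05
  [1→2]: (424.1+326.9)/2 × 1 = 375.5
  [2→3]: (326.9+219.2)/2 × 1 = 273.05
  [3→4]: (219.2+143.7)/2 × 1 = 181.45
  [4→4.5]: (143.7+116.2)/2 × 0.5 = 64.975
  [4.5→8.5]: (116.2+21.1)/2 × 4 = 274.6
  Sum = 1381.625 ng/mL·h
F = (AUC_ev/D_ev)/(AUC_iv/D_iv) = (1381.625/150)/(10100/150) = 9.21083/67.3333 = 0.1368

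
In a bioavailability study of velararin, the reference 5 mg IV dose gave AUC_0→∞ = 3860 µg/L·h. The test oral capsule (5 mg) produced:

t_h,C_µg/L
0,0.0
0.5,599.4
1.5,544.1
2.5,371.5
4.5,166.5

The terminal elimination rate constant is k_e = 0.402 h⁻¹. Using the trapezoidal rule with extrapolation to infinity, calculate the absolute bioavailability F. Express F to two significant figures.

F = 0.55

Trapezoidal AUC_0→4.5 (oral capsule):
  [0→0.5]: (0.0+599.4)/2 × 0.5 = 149.85
  [0.5→1.5]: (599.4+544.1)/2 × 1 = 571.75
  [1.5→2.5]: (544.1+371.5)/2 × 1 = 457.8
  [2.5→4.5]: (371.5+166.5)/2 × 2 = 538.0
  Sum = 1717.4 µg/L·h
Tail: C_last/k_e = 166.5/0.402 = 414.179
AUC_0→∞ (oral capsule) = 1717.4 + 414.179 = 2131.579 µg/L·h
F = (AUC_ev/D_ev)/(AUC_iv/D_iv) = (2131.579/5)/(3860/5) = 426.3158/772 = 0.5522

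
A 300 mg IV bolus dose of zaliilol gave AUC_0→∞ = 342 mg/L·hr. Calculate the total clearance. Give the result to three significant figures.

CL = Dose_iv / AUC_0→∞
   = 300 / 342 = 0.877193 L/hr

CL = 0.877 L/hr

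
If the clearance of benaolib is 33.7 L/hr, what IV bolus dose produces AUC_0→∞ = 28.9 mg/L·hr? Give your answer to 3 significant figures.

Dose = 974 mg

Dose_iv = CL × AUC_0→∞
     = 33.7 × 28.9 = 973.93 mg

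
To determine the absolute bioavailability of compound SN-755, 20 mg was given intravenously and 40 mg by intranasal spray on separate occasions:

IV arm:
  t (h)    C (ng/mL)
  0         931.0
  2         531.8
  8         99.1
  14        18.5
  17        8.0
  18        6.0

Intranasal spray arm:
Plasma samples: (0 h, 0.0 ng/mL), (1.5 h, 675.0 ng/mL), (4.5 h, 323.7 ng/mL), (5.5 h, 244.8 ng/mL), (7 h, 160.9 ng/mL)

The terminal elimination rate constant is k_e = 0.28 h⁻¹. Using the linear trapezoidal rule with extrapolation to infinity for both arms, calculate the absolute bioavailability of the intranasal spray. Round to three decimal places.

F = 0.419

Trapezoidal AUC_0→18 (IV):
  [0→2]: (931.0+531.8)/2 × 2 = 1462.8
  [2→8]: (531.8+99.1)/2 × 6 = 1892.7
  [8→14]: (99.1+18.5)/2 × 6 = 352.8
  [14→17]: (18.5+8.0)/2 × 3 = 39.75
  [17→18]: (8.0+6.0)/2 × 1 = 7.0
  Sum = 3755.05 ng/mL·h
IV tail: 6.0/0.28 = 21.429; AUC_iv,0→∞ = 3755.05 + 21.429 = 3776.479 ng/mL·h
Trapezoidal AUC_0→7 (intranasal spray):
  [0→1.5]: (0.0+675.0)/2 × 1.5 = 506.25
  [1.5→4.5]: (675.0+323.7)/2 × 3 = 1498.05
  [4.5→5.5]: (323.7+244.8)/2 × 1 = 284.25
  [5.5→7]: (244.8+160.9)/2 × 1.5 = 304.275
  Sum = 2592.825 ng/mL·h
intranasal spray tail: 160.9/0.28 = 574.643; AUC_ev,0→∞ = 2592.825 + 574.643 = 3167.468 ng/mL·h
F = (AUC_ev/D_ev)/(AUC_iv/D_iv) = (3167.468/40)/(3776.479/20) = 79.1867/188.82395 = 0.4194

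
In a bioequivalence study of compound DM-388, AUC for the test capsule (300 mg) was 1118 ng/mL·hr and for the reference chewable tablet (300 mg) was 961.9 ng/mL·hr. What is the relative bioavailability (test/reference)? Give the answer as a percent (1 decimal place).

F_rel = 116.2%

F_rel = (AUC_test/D_test) / (AUC_ref/D_ref)
      = (1118/300) / (961.9/300)
      = 3.72667 / 3.20633 = 1.1623 = 116.23%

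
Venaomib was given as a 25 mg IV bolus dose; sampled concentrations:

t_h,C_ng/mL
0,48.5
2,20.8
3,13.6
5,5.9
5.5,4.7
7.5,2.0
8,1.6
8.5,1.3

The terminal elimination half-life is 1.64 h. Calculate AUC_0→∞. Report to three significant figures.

AUC = 120 ng/mL·h

Trapezoidal AUC_0→8.5:
  [0→2]: (48.5+20.8)/2 × 2 = 69.3
  [2→3]: (20.8+13.6)/2 × 1 = 17.2
  [3→5]: (13.6+5.9)/2 × 2 = 19.5
  [5→5.5]: (5.9+4.7)/2 × 0.5 = 2.65
  [5.5→7.5]: (4.7+2.0)/2 × 2 = 6.7
  [7.5→8]: (2.0+1.6)/2 × 0.5 = 0.9
  [8→8.5]: (1.6+1.3)/2 × 0.5 = 0.725
  Sum = 116.975 ng/mL·h
k_e = ln2 / t½ = 0.693147 / 1.64 = 0.4227 h^-1
Extrapolated tail: C_last / k_e = 1.3 / 0.4227 = 3.075
AUC_0→∞ = 116.975 + 3.075 = 120.05 ng/mL·h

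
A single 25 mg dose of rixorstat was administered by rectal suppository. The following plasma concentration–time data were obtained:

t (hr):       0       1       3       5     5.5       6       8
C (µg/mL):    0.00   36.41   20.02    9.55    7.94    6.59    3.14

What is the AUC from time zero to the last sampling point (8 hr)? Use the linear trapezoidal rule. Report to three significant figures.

AUC = 122 µg/mL·hr

Trapezoidal AUC_0→8:
  [0→1]: (0.00+36.41)/2 × 1 = 18.205
  [1→3]: (36.41+20.02)/2 × 2 = 56.43
  [3→5]: (20.02+9.55)/2 × 2 = 29.57
  [5→5.5]: (9.55+7.94)/2 × 0.5 = 4.3725
  [5.5→6]: (7.94+6.59)/2 × 0.5 = 3.6325
  [6→8]: (6.59+3.14)/2 × 2 = 9.73
  Sum = 121.94 µg/mL·hr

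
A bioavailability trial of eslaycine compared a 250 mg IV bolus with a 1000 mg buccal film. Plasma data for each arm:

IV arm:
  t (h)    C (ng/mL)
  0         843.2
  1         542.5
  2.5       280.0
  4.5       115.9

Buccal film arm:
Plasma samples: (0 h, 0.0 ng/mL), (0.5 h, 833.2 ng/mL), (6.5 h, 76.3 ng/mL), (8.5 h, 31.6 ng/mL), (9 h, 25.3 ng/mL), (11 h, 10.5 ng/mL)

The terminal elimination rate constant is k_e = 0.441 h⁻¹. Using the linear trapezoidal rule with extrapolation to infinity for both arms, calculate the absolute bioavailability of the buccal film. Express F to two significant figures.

F = 0.40

Trapezoidal AUC_0→4.5 (IV):
  [0→1]: (843.2+542.5)/2 × 1 = 692.85
  [1→2.5]: (542.5+280.0)/2 × 1.5 = 616.875
  [2.5→4.5]: (280.0+115.9)/2 × 2 = 395.9
  Sum = 1705.625 ng/mL·h
IV tail: 115.9/0.441 = 262.812; AUC_iv,0→∞ = 1705.625 + 262.812 = 1968.437 ng/mL·h
Trapezoidal AUC_0→11 (buccal film):
  [0→0.5]: (0.0+833.2)/2 × 0.5 = 208.3
  [0.5→6.5]: (833.2+76.3)/2 × 6 = 2728.5
  [6.5→8.5]: (76.3+31.6)/2 × 2 = 107.9
  [8.5→9]: (31.6+25.3)/2 × 0.5 = 14.225
  [9→11]: (25.3+10.5)/2 × 2 = 35.8
  Sum = 3094.725 ng/mL·h
buccal film tail: 10.5/0.441 = 23.810; AUC_ev,0→∞ = 3094.725 + 23.810 = 3118.535 ng/mL·h
F = (AUC_ev/D_ev)/(AUC_iv/D_iv) = (3118.535/1000)/(1968.437/250) = 3.118535/7.873748 = 0.3961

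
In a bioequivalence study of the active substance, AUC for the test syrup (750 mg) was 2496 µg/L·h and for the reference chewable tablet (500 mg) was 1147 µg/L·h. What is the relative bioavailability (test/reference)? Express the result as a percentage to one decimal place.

F_rel = 145.1%

F_rel = (AUC_test/D_test) / (AUC_ref/D_ref)
      = (2496/750) / (1147/500)
      = 3.328 / 2.294 = 1.4507 = 145.07%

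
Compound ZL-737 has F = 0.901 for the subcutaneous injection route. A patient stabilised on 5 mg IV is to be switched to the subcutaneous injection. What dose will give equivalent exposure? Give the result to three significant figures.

For equal systemic exposure: F × D_ev = D_iv
D_ev = D_iv / F = 5 / 0.901 = 5.54939 mg

D_subcutaneous = 5.55 mg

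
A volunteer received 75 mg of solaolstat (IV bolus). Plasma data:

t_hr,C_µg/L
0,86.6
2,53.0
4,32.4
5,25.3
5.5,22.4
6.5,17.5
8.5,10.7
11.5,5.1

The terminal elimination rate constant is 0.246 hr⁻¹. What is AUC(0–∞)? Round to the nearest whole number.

Trapezoidal AUC_0→11.5:
  [0→2]: (86.6+53.0)/2 × 2 = 139.6
  [2→4]: (53.0+32.4)/2 × 2 = 85.4
  [4→5]: (32.4+25.3)/2 × 1 = 28.85
  [5→5.5]: (25.3+22.4)/2 × 0.5 = 11.925
  [5.5→6.5]: (22.4+17.5)/2 × 1 = 19.95
  [6.5→8.5]: (17.5+10.7)/2 × 2 = 28.2
  [8.5→11.5]: (10.7+5.1)/2 × 3 = 23.7
  Sum = 337.625 µg/L·hr
Extrapolated tail: C_last / k_e = 5.1 / 0.246 = 20.732
AUC_0→∞ = 337.625 + 20.732 = 358.357 µg/L·hr

AUC = 358 µg/L·hr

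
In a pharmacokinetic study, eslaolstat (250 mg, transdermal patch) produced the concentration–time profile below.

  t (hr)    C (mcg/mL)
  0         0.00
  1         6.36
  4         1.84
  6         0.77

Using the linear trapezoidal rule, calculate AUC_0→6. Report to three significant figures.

Trapezoidal AUC_0→6:
  [0→1]: (0.00+6.36)/2 × 1 = 3.18
  [1→4]: (6.36+1.84)/2 × 3 = 12.3
  [4→6]: (1.84+0.77)/2 × 2 = 2.61
  Sum = 18.09 mcg/mL·hr

AUC = 18.1 mcg/mL·hr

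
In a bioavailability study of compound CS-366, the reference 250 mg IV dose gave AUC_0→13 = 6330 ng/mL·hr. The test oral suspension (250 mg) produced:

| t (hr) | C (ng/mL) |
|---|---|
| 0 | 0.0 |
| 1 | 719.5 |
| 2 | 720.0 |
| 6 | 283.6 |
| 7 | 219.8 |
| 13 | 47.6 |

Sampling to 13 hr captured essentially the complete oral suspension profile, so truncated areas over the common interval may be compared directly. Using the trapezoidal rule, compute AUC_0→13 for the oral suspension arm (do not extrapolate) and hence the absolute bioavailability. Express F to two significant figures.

Trapezoidal AUC_0→13 (oral suspension):
  [0→1]: (0.0+719.5)/2 × 1 = 359.75
  [1→2]: (719.5+720.0)/2 × 1 = 719.75
  [2→6]: (720.0+283.6)/2 × 4 = 2007.2
  [6→7]: (283.6+219.8)/2 × 1 = 251.7
  [7→13]: (219.8+47.6)/2 × 6 = 802.2
  Sum = 4140.6 ng/mL·hr
F = (AUC_ev/D_ev)/(AUC_iv/D_iv) = (4140.6/250)/(6330/250) = 16.5624/25.32 = 0.6541

F = 0.65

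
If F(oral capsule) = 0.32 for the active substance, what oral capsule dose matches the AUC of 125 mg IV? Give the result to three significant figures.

For equal systemic exposure: F × D_ev = D_iv
D_ev = D_iv / F = 125 / 0.32 = 390.625 mg

D_oral = 391 mg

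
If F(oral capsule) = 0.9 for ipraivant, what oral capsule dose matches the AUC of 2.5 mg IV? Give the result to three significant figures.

For equal systemic exposure: F × D_ev = D_iv
D_ev = D_iv / F = 2.5 / 0.9 = 2.77778 mg

D_oral = 2.78 mg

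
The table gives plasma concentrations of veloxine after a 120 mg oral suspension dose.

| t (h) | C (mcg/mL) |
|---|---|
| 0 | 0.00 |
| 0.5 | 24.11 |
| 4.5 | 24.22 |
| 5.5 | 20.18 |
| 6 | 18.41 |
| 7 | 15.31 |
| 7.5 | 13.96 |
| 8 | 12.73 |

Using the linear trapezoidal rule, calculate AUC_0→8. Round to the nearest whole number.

AUC = 165 mcg/mL·h

Trapezoidal AUC_0→8:
  [0→0.5]: (0.00+24.11)/2 × 0.5 = 6.0275
  [0.5→4.5]: (24.11+24.22)/2 × 4 = 96.66
  [4.5→5.5]: (24.22+20.18)/2 × 1 = 22.2
  [5.5→6]: (20.18+18.41)/2 × 0.5 = 9.6475
  [6→7]: (18.41+15.31)/2 × 1 = 16.86
  [7→7.5]: (15.31+13.96)/2 × 0.5 = 7.3175
  [7.5→8]: (13.96+12.73)/2 × 0.5 = 6.6725
  Sum = 165.385 mcg/mL·h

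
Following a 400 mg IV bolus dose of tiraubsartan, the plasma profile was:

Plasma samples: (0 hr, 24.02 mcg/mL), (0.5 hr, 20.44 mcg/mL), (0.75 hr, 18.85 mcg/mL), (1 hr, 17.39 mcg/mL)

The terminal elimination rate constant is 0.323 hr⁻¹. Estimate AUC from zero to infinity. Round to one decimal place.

AUC = 74.4 mcg/mL·hr

Trapezoidal AUC_0→1:
  [0→0.5]: (24.02+20.44)/2 × 0.5 = 11.115
  [0.5→0.75]: (20.44+18.85)/2 × 0.25 = 4.91125
  [0.75→1]: (18.85+17.39)/2 × 0.25 = 4.53
  Sum = 20.55625 mcg/mL·hr
Extrapolated tail: C_last / k_e = 17.39 / 0.323 = 53.839
AUC_0→∞ = 20.55625 + 53.839 = 74.39525 mcg/mL·hr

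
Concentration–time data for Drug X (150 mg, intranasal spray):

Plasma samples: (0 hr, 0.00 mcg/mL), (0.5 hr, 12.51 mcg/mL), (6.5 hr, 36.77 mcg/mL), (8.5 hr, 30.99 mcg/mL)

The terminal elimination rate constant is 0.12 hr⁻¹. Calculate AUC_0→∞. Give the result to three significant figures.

Trapezoidal AUC_0→8.5:
  [0→0.5]: (0.00+12.51)/2 × 0.5 = 3.1275
  [0.5→6.5]: (12.51+36.77)/2 × 6 = 147.84
  [6.5→8.5]: (36.77+30.99)/2 × 2 = 67.76
  Sum = 218.7275 mcg/mL·hr
Extrapolated tail: C_last / k_e = 30.99 / 0.12 = 258.250
AUC_0→∞ = 218.7275 + 258.250 = 476.9775 mcg/mL·hr

AUC = 477 mcg/mL·hr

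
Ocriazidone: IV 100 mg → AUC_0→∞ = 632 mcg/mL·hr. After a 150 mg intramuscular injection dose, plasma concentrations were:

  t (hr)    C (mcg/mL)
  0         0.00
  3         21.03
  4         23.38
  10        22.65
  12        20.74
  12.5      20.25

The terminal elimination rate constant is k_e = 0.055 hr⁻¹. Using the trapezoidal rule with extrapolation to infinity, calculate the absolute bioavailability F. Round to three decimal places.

Trapezoidal AUC_0→12.5 (intramuscular injection):
  [0→3]: (0.00+21.03)/2 × 3 = 31.545
  [3→4]: (21.03+23.38)/2 × 1 = 22.205
  [4→10]: (23.38+22.65)/2 × 6 = 138.09
  [10→12]: (22.65+20.74)/2 × 2 = 43.39
  [12→12.5]: (20.74+20.25)/2 × 0.5 = 10.2475
  Sum = 245.4775 mcg/mL·hr
Tail: C_last/k_e = 20.25/0.055 = 368.182
AUC_0→∞ (intramuscular injection) = 245.4775 + 368.182 = 613.6595 mcg/mL·hr
F = (AUC_ev/D_ev)/(AUC_iv/D_iv) = (613.6595/150)/(632/100) = 4.09106/6.32 = 0.6473

F = 0.647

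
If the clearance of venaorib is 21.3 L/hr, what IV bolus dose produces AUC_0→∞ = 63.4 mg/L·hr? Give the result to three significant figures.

Dose = 1350 mg

Dose_iv = CL × AUC_0→∞
     = 21.3 × 63.4 = 1350.42 mg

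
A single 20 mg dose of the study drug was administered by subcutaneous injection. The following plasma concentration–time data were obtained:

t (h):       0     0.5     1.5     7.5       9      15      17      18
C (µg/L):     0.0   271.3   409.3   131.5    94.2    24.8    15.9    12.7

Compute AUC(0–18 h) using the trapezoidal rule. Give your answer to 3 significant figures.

AUC = 2610 µg/L·h

Trapezoidal AUC_0→18:
  [0→0.5]: (0.0+271.3)/2 × 0.5 = 67.825
  [0.5→1.5]: (271.3+409.3)/2 × 1 = 340.3
  [1.5→7.5]: (409.3+131.5)/2 × 6 = 1622.4
  [7.5→9]: (131.5+94.2)/2 × 1.5 = 169.275
  [9→15]: (94.2+24.8)/2 × 6 = 357.0
  [15→17]: (24.8+15.9)/2 × 2 = 40.7
  [17→18]: (15.9+12.7)/2 × 1 = 14.3
  Sum = 2611.8 µg/L·h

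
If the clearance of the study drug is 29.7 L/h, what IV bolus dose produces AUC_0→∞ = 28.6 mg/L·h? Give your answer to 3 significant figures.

Dose_iv = CL × AUC_0→∞
     = 29.7 × 28.6 = 849.42 mg

Dose = 849 mg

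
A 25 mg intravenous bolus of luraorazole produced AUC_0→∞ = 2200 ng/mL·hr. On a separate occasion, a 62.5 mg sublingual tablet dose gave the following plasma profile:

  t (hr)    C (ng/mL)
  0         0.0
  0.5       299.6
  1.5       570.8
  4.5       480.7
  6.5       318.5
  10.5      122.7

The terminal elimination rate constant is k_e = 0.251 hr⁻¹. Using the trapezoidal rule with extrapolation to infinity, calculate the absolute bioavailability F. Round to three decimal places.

F = 0.774

Trapezoidal AUC_0→10.5 (sublingual tablet):
  [0→0.5]: (0.0+299.6)/2 × 0.5 = 74.9
  [0.5→1.5]: (299.6+570.8)/2 × 1 = 435.2
  [1.5→4.5]: (570.8+480.7)/2 × 3 = 1577.25
  [4.5→6.5]: (480.7+318.5)/2 × 2 = 799.2
  [6.5→10.5]: (318.5+122.7)/2 × 4 = 882.4
  Sum = 3768.95 ng/mL·hr
Tail: C_last/k_e = 122.7/0.251 = 488.845
AUC_0→∞ (sublingual tablet) = 3768.95 + 488.845 = 4257.795 ng/mL·hr
F = (AUC_ev/D_ev)/(AUC_iv/D_iv) = (4257.795/62.5)/(2200/25) = 68.12472/88 = 0.7741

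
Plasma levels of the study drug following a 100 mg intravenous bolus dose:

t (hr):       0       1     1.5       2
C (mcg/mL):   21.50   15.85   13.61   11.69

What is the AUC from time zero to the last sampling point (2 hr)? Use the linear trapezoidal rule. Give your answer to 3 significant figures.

AUC = 32.4 mcg/mL·hr

Trapezoidal AUC_0→2:
  [0→1]: (21.50+15.85)/2 × 1 = 18.675
  [1→1.5]: (15.85+13.61)/2 × 0.5 = 7.365
  [1.5→2]: (13.61+11.69)/2 × 0.5 = 6.325
  Sum = 32.365 mcg/mL·hr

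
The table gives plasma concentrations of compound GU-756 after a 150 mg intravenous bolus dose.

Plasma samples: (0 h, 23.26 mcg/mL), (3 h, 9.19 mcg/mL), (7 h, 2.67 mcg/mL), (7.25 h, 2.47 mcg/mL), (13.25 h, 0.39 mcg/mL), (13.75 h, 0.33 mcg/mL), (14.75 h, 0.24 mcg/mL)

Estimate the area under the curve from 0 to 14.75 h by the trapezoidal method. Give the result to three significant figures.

AUC = 82.1 mcg/mL·h

Trapezoidal AUC_0→14.75:
  [0→3]: (23.26+9.19)/2 × 3 = 48.675
  [3→7]: (9.19+2.67)/2 × 4 = 23.72
  [7→7.25]: (2.67+2.47)/2 × 0.25 = 0.6425
  [7.25→13.25]: (2.47+0.39)/2 × 6 = 8.58
  [13.25→13.75]: (0.39+0.33)/2 × 0.5 = 0.18
  [13.75→14.75]: (0.33+0.24)/2 × 1 = 0.285
  Sum = 82.0825 mcg/mL·h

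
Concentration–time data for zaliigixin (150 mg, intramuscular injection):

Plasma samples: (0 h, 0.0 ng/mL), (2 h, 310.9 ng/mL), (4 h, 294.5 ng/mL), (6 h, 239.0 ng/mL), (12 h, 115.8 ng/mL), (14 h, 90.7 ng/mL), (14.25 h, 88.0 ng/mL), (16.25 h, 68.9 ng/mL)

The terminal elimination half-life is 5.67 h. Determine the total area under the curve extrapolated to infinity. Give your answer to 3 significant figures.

AUC = 3460 ng/mL·h

Trapezoidal AUC_0→16.25:
  [0→2]: (0.0+310.9)/2 × 2 = 310.9
  [2→4]: (310.9+294.5)/2 × 2 = 605.4
  [4→6]: (294.5+239.0)/2 × 2 = 533.5
  [6→12]: (239.0+115.8)/2 × 6 = 1064.4
  [12→14]: (115.8+90.7)/2 × 2 = 206.5
  [14→14.25]: (90.7+88.0)/2 × 0.25 = 22.3375
  [14.25→16.25]: (88.0+68.9)/2 × 2 = 156.9
  Sum = 2899.9375 ng/mL·h
k_e = ln2 / t½ = 0.693147 / 5.67 = 0.1222 h^-1
Extrapolated tail: C_last / k_e = 68.9 / 0.1222 = 563.830
AUC_0→∞ = 2899.9375 + 563.830 = 3463.7675 ng/mL·h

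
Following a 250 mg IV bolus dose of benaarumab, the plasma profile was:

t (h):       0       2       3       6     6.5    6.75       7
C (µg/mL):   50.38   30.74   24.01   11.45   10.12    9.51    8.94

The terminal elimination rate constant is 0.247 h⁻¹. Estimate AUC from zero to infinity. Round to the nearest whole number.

AUC = 208 µg/mL·h

Trapezoidal AUC_0→7:
  [0→2]: (50.38+30.74)/2 × 2 = 81.12
  [2→3]: (30.74+24.01)/2 × 1 = 27.375
  [3→6]: (24.01+11.45)/2 × 3 = 53.19
  [6→6.5]: (11.45+10.12)/2 × 0.5 = 5.3925
  [6.5→6.75]: (10.12+9.51)/2 × 0.25 = 2.45375
  [6.75→7]: (9.51+8.94)/2 × 0.25 = 2.30625
  Sum = 171.8375 µg/mL·h
Extrapolated tail: C_last / k_e = 8.94 / 0.247 = 36.194
AUC_0→∞ = 171.8375 + 36.194 = 208.0315 µg/mL·h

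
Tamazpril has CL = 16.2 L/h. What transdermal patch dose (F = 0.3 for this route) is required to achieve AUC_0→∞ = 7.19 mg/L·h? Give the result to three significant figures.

Dose = 388 mg

Dose = CL × AUC_0→∞ / F
     = 16.2 × 7.19 / 0.3 = 388.26 mg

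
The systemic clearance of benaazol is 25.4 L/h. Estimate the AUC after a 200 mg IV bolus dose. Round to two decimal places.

AUC_0→∞ = Dose_iv / CL
        = 200 / 25.4 = 7.87402 mg/L·h

AUC = 7.87 mg/L·h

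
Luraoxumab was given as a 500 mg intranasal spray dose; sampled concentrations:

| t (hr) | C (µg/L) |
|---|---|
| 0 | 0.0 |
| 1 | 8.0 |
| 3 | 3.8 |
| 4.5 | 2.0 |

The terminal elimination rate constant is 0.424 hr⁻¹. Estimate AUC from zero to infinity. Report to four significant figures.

AUC = 24.87 µg/L·hr

Trapezoidal AUC_0→4.5:
  [0→1]: (0.0+8.0)/2 × 1 = 4.0
  [1→3]: (8.0+3.8)/2 × 2 = 11.8
  [3→4.5]: (3.8+2.0)/2 × 1.5 = 4.35
  Sum = 20.15 µg/L·hr
Extrapolated tail: C_last / k_e = 2.0 / 0.424 = 4.717
AUC_0→∞ = 20.15 + 4.717 = 24.867 µg/L·hr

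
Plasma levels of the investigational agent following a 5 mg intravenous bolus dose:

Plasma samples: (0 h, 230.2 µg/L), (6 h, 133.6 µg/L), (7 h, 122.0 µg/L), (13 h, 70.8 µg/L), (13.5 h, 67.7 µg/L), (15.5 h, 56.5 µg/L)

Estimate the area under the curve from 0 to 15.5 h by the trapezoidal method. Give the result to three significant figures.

Trapezoidal AUC_0→15.5:
  [0→6]: (230.2+133.6)/2 × 6 = 1091.4
  [6→7]: (133.6+122.0)/2 × 1 = 127.8
  [7→13]: (122.0+70.8)/2 × 6 = 578.4
  [13→13.5]: (70.8+67.7)/2 × 0.5 = 34.625
  [13.5→15.5]: (67.7+56.5)/2 × 2 = 124.2
  Sum = 1956.425 µg/L·h

AUC = 1960 µg/L·h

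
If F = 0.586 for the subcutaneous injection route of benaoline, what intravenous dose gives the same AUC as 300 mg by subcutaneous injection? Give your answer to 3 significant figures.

Systemic exposure from an extravascular dose = F × D_ev, so the equivalent IV dose is F × D_ev.
D_iv = F × D_ev = 0.586 × 300 = 175.8 mg

D_iv = 176 mg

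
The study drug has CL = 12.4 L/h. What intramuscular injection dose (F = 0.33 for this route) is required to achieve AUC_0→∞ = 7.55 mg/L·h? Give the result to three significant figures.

Dose = CL × AUC_0→∞ / F
     = 12.4 × 7.55 / 0.33 = 283.697 mg

Dose = 284 mg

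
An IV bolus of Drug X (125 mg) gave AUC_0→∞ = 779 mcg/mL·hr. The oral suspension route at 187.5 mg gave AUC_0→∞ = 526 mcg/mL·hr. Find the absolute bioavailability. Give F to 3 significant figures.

F = 0.450

F = (AUC_ev / D_ev) / (AUC_iv / D_iv)
  = (526/187.5) / (779/125)
  = 2.80533 / 6.232 = 0.4501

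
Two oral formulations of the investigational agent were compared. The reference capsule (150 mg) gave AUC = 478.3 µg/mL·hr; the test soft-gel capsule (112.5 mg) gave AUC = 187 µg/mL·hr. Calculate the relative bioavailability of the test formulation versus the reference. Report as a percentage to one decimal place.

F_rel = (AUC_test/D_test) / (AUC_ref/D_ref)
      = (187/112.5) / (478.3/150)
      = 1.66222 / 3.18867 = 0.5213 = 52.13%

F_rel = 52.1%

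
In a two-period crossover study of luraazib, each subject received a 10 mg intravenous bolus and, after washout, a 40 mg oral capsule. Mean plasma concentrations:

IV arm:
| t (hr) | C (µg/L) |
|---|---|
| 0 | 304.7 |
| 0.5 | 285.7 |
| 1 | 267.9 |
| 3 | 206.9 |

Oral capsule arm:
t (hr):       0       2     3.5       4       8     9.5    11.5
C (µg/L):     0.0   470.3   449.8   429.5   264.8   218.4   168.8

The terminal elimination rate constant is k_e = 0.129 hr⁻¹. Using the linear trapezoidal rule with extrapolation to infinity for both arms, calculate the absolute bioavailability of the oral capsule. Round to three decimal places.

F = 0.510

Trapezoidal AUC_0→3 (IV):
  [0→0.5]: (304.7+285.7)/2 × 0.5 = 147.6
  [0.5→1]: (285.7+267.9)/2 × 0.5 = 138.4
  [1→3]: (267.9+206.9)/2 × 2 = 474.8
  Sum = 760.8 µg/L·hr
IV tail: 206.9/0.129 = 1603.876; AUC_iv,0→∞ = 760.8 + 1603.876 = 2364.676 µg/L·hr
Trapezoidal AUC_0→11.5 (oral capsule):
  [0→2]: (0.0+470.3)/2 × 2 = 470.3
  [2→3.5]: (470.3+449.8)/2 × 1.5 = 690.075
  [3.5→4]: (449.8+429.5)/2 × 0.5 = 219.825
  [4→8]: (429.5+264.8)/2 × 4 = 1388.6
  [8→9.5]: (264.8+218.4)/2 × 1.5 = 362.4
  [9.5→11.5]: (218.4+168.8)/2 × 2 = 387.2
  Sum = 3518.4 µg/L·hr
oral capsule tail: 168.8/0.129 = 1308.527; AUC_ev,0→∞ = 3518.4 + 1308.527 = 4826.927 µg/L·hr
F = (AUC_ev/D_ev)/(AUC_iv/D_iv) = (4826.927/40)/(2364.676/10) = 120.673/236.4676 = 0.5103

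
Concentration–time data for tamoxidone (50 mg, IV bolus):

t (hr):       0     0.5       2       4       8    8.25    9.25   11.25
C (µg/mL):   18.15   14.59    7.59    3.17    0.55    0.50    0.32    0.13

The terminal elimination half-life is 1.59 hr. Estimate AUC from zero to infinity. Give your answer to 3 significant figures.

Trapezoidal AUC_0→11.25:
  [0→0.5]: (18.15+14.59)/2 × 0.5 = 8.185
  [0.5→2]: (14.59+7.59)/2 × 1.5 = 16.635
  [2→4]: (7.59+3.17)/2 × 2 = 10.76
  [4→8]: (3.17+0.55)/2 × 4 = 7.44
  [8→8.25]: (0.55+0.50)/2 × 0.25 = 0.13125
  [8.25→9.25]: (0.50+0.32)/2 × 1 = 0.41
  [9.25→11.25]: (0.32+0.13)/2 × 2 = 0.45
  Sum = 44.01125 µg/mL·hr
k_e = ln2 / t½ = 0.693147 / 1.59 = 0.4359 hr^-1
Extrapolated tail: C_last / k_e = 0.13 / 0.4359 = 0.298
AUC_0→∞ = 44.01125 + 0.298 = 44.30925 µg/mL·hr

AUC = 44.3 µg/mL·hr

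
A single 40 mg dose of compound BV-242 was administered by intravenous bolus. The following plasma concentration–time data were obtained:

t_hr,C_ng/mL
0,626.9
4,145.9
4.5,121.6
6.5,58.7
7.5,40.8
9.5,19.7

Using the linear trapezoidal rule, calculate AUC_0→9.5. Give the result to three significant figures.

Trapezoidal AUC_0→9.5:
  [0→4]: (626.9+145.9)/2 × 4 = 1545.6
  [4→4.5]: (145.9+121.6)/2 × 0.5 = 66.875
  [4.5→6.5]: (121.6+58.7)/2 × 2 = 180.3
  [6.5→7.5]: (58.7+40.8)/2 × 1 = 49.75
  [7.5→9.5]: (40.8+19.7)/2 × 2 = 60.5
  Sum = 1903.025 ng/mL·hr

AUC = 1900 ng/mL·hr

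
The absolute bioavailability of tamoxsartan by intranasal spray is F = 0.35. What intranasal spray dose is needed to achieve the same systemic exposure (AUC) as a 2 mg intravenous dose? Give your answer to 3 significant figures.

D_intranasal = 5.71 mg

For equal systemic exposure: F × D_ev = D_iv
D_ev = D_iv / F = 2 / 0.35 = 5.71429 mg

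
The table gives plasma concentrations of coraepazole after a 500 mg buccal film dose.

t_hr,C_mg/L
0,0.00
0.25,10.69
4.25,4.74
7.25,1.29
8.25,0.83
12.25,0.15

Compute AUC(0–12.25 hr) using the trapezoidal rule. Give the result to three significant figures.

Trapezoidal AUC_0→12.25:
  [0→0.25]: (0.00+10.69)/2 × 0.25 = 1.33625
  [0.25→4.25]: (10.69+4.74)/2 × 4 = 30.86
  [4.25→7.25]: (4.74+1.29)/2 × 3 = 9.045
  [7.25→8.25]: (1.29+0.83)/2 × 1 = 1.06
  [8.25→12.25]: (0.83+0.15)/2 × 4 = 1.96
  Sum = 44.26125 mg/L·hr

AUC = 44.3 mg/L·hr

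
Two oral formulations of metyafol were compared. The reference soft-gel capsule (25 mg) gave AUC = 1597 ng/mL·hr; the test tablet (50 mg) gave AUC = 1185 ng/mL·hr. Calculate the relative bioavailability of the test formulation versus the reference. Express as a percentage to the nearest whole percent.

F_rel = (AUC_test/D_test) / (AUC_ref/D_ref)
      = (1185/50) / (1597/25)
      = 23.7 / 63.88 = 0.3710 = 37.10%

F_rel = 37%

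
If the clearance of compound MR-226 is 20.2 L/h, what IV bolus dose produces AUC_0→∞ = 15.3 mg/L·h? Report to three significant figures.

Dose_iv = CL × AUC_0→∞
     = 20.2 × 15.3 = 309.06 mg

Dose = 309 mg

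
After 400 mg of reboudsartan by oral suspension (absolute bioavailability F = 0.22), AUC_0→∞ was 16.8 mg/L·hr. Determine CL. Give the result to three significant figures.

CL = 5.24 L/hr

CL = F × Dose / AUC_0→∞
   = 0.22 × 400 / 16.8 = 5.2381 L/hr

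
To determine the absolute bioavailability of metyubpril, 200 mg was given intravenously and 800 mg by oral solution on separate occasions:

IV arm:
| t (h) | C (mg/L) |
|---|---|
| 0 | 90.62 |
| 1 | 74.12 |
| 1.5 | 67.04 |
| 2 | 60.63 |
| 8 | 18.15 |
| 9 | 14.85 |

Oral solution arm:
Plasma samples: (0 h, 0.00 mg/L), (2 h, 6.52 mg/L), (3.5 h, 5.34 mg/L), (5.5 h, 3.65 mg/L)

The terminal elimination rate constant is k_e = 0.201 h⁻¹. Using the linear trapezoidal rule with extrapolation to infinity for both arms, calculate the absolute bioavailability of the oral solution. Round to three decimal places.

F = 0.022

Trapezoidal AUC_0→9 (IV):
  [0→1]: (90.62+74.12)/2 × 1 = 82.37
  [1→1.5]: (74.12+67.04)/2 × 0.5 = 35.29
  [1.5→2]: (67.04+60.63)/2 × 0.5 = 31.9175
  [2→8]: (60.63+18.15)/2 × 6 = 236.34
  [8→9]: (18.15+14.85)/2 × 1 = 16.5
  Sum = 402.4175 mg/L·h
IV tail: 14.85/0.201 = 73.881; AUC_iv,0→∞ = 402.4175 + 73.881 = 476.2985 mg/L·h
Trapezoidal AUC_0→5.5 (oral solution):
  [0→2]: (0.00+6.52)/2 × 2 = 6.52
  [2→3.5]: (6.52+5.34)/2 × 1.5 = 8.895
  [3.5→5.5]: (5.34+3.65)/2 × 2 = 8.99
  Sum = 24.405 mg/L·h
oral solution tail: 3.65/0.201 = 18.159; AUC_ev,0→∞ = 24.405 + 18.159 = 42.564 mg/L·h
F = (AUC_ev/D_ev)/(AUC_iv/D_iv) = (42.564/800)/(476.2985/200) = 0.053205/2.3814925 = 0.0223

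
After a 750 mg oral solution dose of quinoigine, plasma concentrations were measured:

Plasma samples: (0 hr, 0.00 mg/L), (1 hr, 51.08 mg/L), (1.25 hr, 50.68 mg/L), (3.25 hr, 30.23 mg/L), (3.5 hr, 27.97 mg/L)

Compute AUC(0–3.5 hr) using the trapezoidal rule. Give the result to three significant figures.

Trapezoidal AUC_0→3.5:
  [0→1]: (0.00+51.08)/2 × 1 = 25.54
  [1→1.25]: (51.08+50.68)/2 × 0.25 = 12.72
  [1.25→3.25]: (50.68+30.23)/2 × 2 = 80.91
  [3.25→3.5]: (30.23+27.97)/2 × 0.25 = 7.275
  Sum = 126.445 mg/L·hr

AUC = 126 mg/L·hr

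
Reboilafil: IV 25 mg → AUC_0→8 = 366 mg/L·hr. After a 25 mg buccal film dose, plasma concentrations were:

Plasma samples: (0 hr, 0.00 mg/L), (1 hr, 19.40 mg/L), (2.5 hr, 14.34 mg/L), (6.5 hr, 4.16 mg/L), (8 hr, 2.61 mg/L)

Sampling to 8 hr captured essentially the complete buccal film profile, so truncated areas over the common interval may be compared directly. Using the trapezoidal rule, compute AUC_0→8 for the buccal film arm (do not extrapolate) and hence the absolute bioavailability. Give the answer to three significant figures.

F = 0.211

Trapezoidal AUC_0→8 (buccal film):
  [0→1]: (0.00+19.40)/2 × 1 = 9.7
  [1→2.5]: (19.40+14.34)/2 × 1.5 = 25.305
  [2.5→6.5]: (14.34+4.16)/2 × 4 = 37.0
  [6.5→8]: (4.16+2.61)/2 × 1.5 = 5.0775
  Sum = 77.0825 mg/L·hr
F = (AUC_ev/D_ev)/(AUC_iv/D_iv) = (77.0825/25)/(366/25) = 3.0833/14.64 = 0.2106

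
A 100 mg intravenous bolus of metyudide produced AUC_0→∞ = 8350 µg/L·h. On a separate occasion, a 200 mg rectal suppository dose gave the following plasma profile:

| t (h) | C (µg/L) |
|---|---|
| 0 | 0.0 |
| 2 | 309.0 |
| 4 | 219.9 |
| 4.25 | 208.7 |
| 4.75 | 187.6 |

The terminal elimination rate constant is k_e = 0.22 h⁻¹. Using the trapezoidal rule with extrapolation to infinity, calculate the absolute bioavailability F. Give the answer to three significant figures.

Trapezoidal AUC_0→4.75 (rectal suppository):
  [0→2]: (0.0+309.0)/2 × 2 = 309.0
  [2→4]: (309.0+219.9)/2 × 2 = 528.9
  [4→4.25]: (219.9+208.7)/2 × 0.25 = 53.575
  [4.25→4.75]: (208.7+187.6)/2 × 0.5 = 99.075
  Sum = 990.55 µg/L·h
Tail: C_last/k_e = 187.6/0.22 = 852.727
AUC_0→∞ (rectal suppository) = 990.55 + 852.727 = 1843.277 µg/L·h
F = (AUC_ev/D_ev)/(AUC_iv/D_iv) = (1843.277/200)/(8350/100) = 9.216385/83.5 = 0.1104

F = 0.110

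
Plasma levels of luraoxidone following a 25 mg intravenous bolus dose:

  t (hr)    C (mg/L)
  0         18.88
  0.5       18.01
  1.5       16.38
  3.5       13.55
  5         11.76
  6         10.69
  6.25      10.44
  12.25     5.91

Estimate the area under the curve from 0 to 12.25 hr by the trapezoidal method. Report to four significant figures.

AUC = 138.2 mg/L·hr

Trapezoidal AUC_0→12.25:
  [0→0.5]: (18.88+18.01)/2 × 0.5 = 9.2225
  [0.5→1.5]: (18.01+16.38)/2 × 1 = 17.195
  [1.5→3.5]: (16.38+13.55)/2 × 2 = 29.93
  [3.5→5]: (13.55+11.76)/2 × 1.5 = 18.9825
  [5→6]: (11.76+10.69)/2 × 1 = 11.225
  [6→6.25]: (10.69+10.44)/2 × 0.25 = 2.64125
  [6.25→12.25]: (10.44+5.91)/2 × 6 = 49.05
  Sum = 138.24625 mg/L·hr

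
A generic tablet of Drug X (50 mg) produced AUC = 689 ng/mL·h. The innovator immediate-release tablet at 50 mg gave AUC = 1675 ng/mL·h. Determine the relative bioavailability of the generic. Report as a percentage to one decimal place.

F_rel = 41.1%

F_rel = (AUC_test/D_test) / (AUC_ref/D_ref)
      = (689/50) / (1675/50)
      = 13.78 / 33.5 = 0.4113 = 41.13%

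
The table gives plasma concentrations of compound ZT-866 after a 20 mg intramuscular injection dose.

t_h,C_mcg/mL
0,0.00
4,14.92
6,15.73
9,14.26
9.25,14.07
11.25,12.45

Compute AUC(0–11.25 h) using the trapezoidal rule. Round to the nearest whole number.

Trapezoidal AUC_0→11.25:
  [0→4]: (0.00+14.92)/2 × 4 = 29.84
  [4→6]: (14.92+15.73)/2 × 2 = 30.65
  [6→9]: (15.73+14.26)/2 × 3 = 44.985
  [9→9.25]: (14.26+14.07)/2 × 0.25 = 3.54125
  [9.25→11.25]: (14.07+12.45)/2 × 2 = 26.52
  Sum = 135.53625 mcg/mL·h

AUC = 136 mcg/mL·h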